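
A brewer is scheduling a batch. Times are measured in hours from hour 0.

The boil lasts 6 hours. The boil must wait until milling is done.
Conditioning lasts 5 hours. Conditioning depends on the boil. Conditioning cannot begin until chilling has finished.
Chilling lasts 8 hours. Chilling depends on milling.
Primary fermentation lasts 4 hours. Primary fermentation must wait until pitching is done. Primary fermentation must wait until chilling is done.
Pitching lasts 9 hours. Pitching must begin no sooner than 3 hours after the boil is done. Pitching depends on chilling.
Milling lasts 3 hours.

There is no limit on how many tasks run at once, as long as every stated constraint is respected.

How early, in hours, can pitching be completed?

21

Milling can start immediately at hour 0; it finishes at hour 3.
Chilling waits on milling (finishes hour 3), so it starts at hour 3 and finishes at 3 + 8 = hour 11.
The boil cannot begin until milling (finishes hour 3). It runs from hour 3 to 3 + 6 = hour 9.
Pitching needs all of the boil (finishes hour 9, plus 3-hour gap → hour 12); chilling (finishes hour 11). That puts its earliest start at hour 12; it finishes at 12 + 9 = hour 21.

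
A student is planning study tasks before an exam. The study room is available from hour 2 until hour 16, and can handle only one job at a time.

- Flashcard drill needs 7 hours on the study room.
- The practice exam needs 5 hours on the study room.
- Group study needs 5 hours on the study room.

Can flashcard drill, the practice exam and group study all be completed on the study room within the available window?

The study room window is 16 − 2 = 14 hours.
Running back to back, the jobs need 7 + 5 + 5 = 17 hours on the study room.
Since 17 > 14, they cannot all fit.

No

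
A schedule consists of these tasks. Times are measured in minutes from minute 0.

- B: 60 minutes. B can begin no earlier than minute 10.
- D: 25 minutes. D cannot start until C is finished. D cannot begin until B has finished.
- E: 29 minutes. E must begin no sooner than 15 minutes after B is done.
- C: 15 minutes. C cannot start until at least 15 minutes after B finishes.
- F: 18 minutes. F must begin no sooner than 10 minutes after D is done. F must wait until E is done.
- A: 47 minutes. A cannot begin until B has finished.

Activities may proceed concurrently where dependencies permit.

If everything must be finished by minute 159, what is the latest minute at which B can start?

16

A has no dependents, so it just needs to finish by minute 159. Starting by 159 − 47 = minute 112 achieves that.
Nothing follows F; the deadline of minute 159 is its only limit. It must start by 159 − 18 = minute 141.
Since F (must start by minute 141, minus 10-minute gap → minute 131) depends on it, D must finish by minute 131. Backing off its 25-minute duration gives a latest start of minute 106.
C has to be done before D (must start by minute 106). That means finishing by minute 106, i.e. starting by 106 − 15 = minute 91.
E must finish before F (must start by minute 141). With a 29-minute duration, E must start by 141 − 29 = minute 112.
B has several dependents: A (must start by minute 112); C (must start by minute 91, minus 15-minute gap → minute 76); D (must start by minute 106); E (must start by minute 112, minus 15-minute gap → minute 97). The earliest of those limits is minute 76, so B must start by 76 − 60 = minute 16.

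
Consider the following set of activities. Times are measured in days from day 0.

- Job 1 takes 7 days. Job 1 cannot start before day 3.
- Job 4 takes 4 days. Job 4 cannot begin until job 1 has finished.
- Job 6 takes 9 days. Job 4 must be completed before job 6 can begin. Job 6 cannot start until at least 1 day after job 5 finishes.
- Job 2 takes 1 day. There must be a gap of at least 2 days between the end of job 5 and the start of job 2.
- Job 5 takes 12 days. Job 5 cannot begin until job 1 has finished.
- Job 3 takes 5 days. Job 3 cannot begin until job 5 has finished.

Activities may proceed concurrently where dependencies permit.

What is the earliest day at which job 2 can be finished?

Job 1 waits on its own release at day 3, so it starts at day 3 and finishes at 3 + 7 = day 10.
After job 1 (finishes day 10), job 5 can start at day 10 and finishes at day 22.
Job 2 waits on job 5 (finishes day 22, plus 2-day gap → day 24), so it starts at day 24 and finishes at 24 + 1 = day 25.

25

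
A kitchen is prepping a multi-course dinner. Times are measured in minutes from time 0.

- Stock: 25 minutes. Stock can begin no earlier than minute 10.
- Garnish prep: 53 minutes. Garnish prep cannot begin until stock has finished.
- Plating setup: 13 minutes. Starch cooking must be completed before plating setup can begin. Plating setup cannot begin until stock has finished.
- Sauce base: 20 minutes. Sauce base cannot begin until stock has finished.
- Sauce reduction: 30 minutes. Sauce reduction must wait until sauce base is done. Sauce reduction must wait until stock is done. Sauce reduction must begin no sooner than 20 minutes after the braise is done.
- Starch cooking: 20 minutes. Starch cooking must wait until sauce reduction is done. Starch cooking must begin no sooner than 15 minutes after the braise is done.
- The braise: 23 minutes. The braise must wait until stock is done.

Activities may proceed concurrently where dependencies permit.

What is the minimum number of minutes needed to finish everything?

141

After its own release at minute 10, stock can start at minute 10 and finishes at minute 35.
Garnish prep cannot begin until stock (finishes minute 35). It runs from minute 35 to 35 + 53 = minute 88.
The braise cannot begin until stock (finishes minute 35). It runs from minute 35 to 35 + 23 = minute 58.
Sauce base waits on stock (finishes minute 35), so it starts at minute 35 and finishes at 35 + 20 = minute 55.
Sauce reduction needs all of sauce base (finishes minute 55); stock (finishes minute 35); the braise (finishes minute 58, plus 20-minute gap → minute 78). That puts its earliest start at minute 78; it finishes at 78 + 30 = minute 108.
Starch cooking cannot start until sauce reduction (finishes minute 108); the braise (finishes minute 58, plus 15-minute gap → minute 73). The controlling bound is minute 108, so starch cooking finishes at 108 + 20 = minute 128.
Plating setup has to wait for starch cooking (finishes minute 128); stock (finishes minute 35). The latest of these is minute 128, so plating setup runs minute 128 to 128 + 13 = minute 141.
All tasks are finished once the last one completes. Finish times: Stock at 35, Sauce base at 55, The braise at 58, Sauce reduction at 108, Starch cooking at 128, Plating setup at 141, Garnish prep at 88. The latest is minute 141.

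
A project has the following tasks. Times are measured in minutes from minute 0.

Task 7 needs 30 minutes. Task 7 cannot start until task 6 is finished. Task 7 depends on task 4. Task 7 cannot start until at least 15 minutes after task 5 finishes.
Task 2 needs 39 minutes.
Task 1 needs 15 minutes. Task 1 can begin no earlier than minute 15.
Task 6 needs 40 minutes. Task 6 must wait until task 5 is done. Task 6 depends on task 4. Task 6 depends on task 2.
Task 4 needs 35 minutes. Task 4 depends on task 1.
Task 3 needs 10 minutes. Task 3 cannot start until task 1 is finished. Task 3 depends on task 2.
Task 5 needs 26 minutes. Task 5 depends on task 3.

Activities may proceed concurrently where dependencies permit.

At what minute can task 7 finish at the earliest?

Task 2 has no prerequisites, so it starts at minute 0 and finishes at minute 39.
After its own release at minute 15, task 1 can start at minute 15 and finishes at minute 30.
Task 4 cannot begin until task 1 (finishes minute 30). It runs from minute 30 to 30 + 35 = minute 65.
For task 3: task 1 (finishes minute 30); task 2 (finishes minute 39). Taking the maximum gives a start of minute 39, and it finishes at 39 + 10 = minute 49.
Task 5 waits on task 3 (finishes minute 49), so it starts at minute 49 and finishes at 49 + 26 = minute 75.
Task 6 has to wait for task 5 (finishes minute 75); task 4 (finishes minute 65); task 2 (finishes minute 39). The latest of these is minute 75, so task 6 runs minute 75 to 75 + 40 = minute 115.
Task 7 has to wait for task 6 (finishes minute 115); task 4 (finishes minute 65); task 5 (finishes minute 75, plus 15-minute gap → minute 90). The latest of these is minute 115, so task 7 runs minute 115 to 115 + 30 = minute 145.

145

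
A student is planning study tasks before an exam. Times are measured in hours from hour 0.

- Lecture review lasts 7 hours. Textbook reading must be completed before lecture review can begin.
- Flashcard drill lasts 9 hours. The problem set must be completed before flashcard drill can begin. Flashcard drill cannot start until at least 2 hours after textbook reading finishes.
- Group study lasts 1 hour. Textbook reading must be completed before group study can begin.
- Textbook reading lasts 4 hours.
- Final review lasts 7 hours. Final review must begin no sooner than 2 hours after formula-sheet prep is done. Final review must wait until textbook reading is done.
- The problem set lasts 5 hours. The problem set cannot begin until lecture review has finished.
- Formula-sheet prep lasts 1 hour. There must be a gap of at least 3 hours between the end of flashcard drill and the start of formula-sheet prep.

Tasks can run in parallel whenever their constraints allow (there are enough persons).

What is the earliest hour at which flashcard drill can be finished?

25

Textbook reading has no prerequisites, so it starts at hour 0 and finishes at hour 4.
Lecture review cannot begin until textbook reading (finishes hour 4). It runs from hour 4 to 4 + 7 = hour 11.
After lecture review (finishes hour 11), the problem set can start at hour 11 and finishes at hour 16.
For flashcard drill: the problem set (finishes hour 16); textbook reading (finishes hour 4, plus 2-hour gap → hour 6). Taking the maximum gives a start of hour 16, and it finishes at 16 + 9 = hour 25.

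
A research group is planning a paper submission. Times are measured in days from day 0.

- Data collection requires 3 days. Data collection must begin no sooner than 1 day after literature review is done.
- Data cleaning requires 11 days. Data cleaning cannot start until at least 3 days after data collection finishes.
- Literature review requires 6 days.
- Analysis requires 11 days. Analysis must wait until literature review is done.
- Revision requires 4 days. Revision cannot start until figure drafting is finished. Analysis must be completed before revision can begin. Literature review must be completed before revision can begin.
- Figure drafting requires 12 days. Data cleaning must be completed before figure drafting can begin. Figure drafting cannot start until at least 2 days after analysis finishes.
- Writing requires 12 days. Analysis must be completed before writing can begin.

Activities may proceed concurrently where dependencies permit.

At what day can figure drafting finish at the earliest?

Nothing blocks literature review, so it runs from day 0 to day 6.
After literature review (finishes day 6), analysis can start at day 6 and finishes at day 17.
Data collection cannot begin until literature review (finishes day 6, plus 1-day gap → day 7). It runs from day 7 to 7 + 3 = day 10.
After data collection (finishes day 10, plus 3-day gap → day 13), data cleaning can start at day 13 and finishes at day 24.
Figure drafting has to wait for data cleaning (finishes day 24); analysis (finishes day 17, plus 2-day gap → day 19). The latest of these is day 24, so figure drafting runs day 24 to 24 + 12 = day 36.

36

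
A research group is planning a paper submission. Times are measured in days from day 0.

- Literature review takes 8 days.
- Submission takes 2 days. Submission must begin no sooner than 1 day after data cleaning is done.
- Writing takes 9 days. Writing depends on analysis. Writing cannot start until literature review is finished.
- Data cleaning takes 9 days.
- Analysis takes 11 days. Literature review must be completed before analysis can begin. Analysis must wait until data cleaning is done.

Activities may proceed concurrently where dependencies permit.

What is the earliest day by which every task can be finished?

Nothing blocks data cleaning, so it runs from day 0 to day 9.
After data cleaning (finishes day 9, plus 1-day gap → day 10), submission can start at day 10 and finishes at day 12.
Literature review has no prerequisites, so it starts at day 0 and finishes at day 8.
For analysis: literature review (finishes day 8); data cleaning (finishes day 9). Taking the maximum gives a start of day 9, and it finishes at 9 + 11 = day 20.
Writing has to wait for analysis (finishes day 20); literature review (finishes day 8). The latest of these is day 20, so writing runs day 20 to 20 + 9 = day 29.
All tasks are finished once the last one completes. Finish times: Literature review at 8, Data cleaning at 9, Analysis at 20, Writing at 29, Submission at 12. The latest is day 29.

29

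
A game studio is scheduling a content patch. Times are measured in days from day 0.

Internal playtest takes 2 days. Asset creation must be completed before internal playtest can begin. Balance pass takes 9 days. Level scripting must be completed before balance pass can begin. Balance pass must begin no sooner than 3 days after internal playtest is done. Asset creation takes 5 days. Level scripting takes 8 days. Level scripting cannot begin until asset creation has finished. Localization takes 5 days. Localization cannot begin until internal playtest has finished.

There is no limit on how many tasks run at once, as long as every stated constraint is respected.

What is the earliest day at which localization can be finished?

Asset creation can start immediately at day 0; it finishes at day 5.
Internal playtest cannot begin until asset creation (finishes day 5). It runs from day 5 to 5 + 2 = day 7.
Localization waits on internal playtest (finishes day 7), so it starts at day 7 and finishes at 7 + 5 = day 12.

12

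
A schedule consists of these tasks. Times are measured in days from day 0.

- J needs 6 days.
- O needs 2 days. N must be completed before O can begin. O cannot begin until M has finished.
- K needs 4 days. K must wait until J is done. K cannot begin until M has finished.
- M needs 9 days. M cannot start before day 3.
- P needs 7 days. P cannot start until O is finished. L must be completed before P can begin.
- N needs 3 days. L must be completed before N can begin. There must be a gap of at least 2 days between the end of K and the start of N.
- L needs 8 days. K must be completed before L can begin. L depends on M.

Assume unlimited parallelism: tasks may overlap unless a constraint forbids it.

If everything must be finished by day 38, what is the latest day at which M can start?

5

P has no dependents, so it just needs to finish by day 38. Starting by 38 − 7 = day 31 achieves that.
Since P (must start by day 31) depends on it, O must finish by day 31. Backing off its 2-day duration gives a latest start of day 29.
N has to be done before O (must start by day 29). That means finishing by day 29, i.e. starting by 29 − 3 = day 26.
L feeds N (must start by day 26); P (must start by day 31). Taking the minimum, L must finish by day 26 and start by 26 − 8 = day 18.
K must finish in time for L (must start by day 18); N (must start by day 26, minus 2-day gap → day 24). The tightest is day 18, so K must start by 18 − 4 = day 14.
M feeds K (must start by day 14); L (must start by day 18); O (must start by day 29). Taking the minimum, M must finish by day 14 and start by 14 − 9 = day 5.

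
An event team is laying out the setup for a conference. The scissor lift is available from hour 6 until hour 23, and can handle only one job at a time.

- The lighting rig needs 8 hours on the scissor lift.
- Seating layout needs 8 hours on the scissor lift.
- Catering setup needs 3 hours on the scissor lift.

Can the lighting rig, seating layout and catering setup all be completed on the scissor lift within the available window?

No

The scissor lift window is 23 − 6 = 17 hours.
Running back to back, the jobs need 8 + 8 + 3 = 19 hours on the scissor lift.
Since 19 > 17, they cannot all fit.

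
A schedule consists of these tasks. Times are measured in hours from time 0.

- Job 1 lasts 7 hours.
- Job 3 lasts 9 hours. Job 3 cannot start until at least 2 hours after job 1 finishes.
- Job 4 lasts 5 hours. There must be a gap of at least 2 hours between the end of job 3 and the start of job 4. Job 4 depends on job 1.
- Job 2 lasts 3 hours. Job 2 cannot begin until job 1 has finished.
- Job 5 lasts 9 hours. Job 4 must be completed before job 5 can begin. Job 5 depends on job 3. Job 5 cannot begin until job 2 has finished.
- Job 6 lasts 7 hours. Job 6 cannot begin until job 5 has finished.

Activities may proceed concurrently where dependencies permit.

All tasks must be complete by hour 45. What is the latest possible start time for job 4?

24

To finish by hour 45, job 6 (duration 7) must start no later than hour 38.
Job 5 feeds into job 6 (must start by hour 38); so job 5 must finish by hour 38 and therefore start by hour 29.
Since job 5 (must start by hour 29) depends on it, job 4 must finish by hour 29. Backing off its 5-hour duration gives a latest start of hour 24.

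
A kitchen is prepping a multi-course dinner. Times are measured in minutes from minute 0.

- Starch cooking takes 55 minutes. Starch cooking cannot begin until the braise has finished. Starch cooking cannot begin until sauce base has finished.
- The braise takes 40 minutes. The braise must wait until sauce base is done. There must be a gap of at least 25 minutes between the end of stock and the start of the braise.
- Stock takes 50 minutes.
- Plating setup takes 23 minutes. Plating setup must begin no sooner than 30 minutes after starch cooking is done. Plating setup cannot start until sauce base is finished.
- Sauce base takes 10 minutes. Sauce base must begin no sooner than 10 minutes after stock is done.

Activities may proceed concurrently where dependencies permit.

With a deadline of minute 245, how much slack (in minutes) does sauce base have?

27

Nothing blocks stock, so it runs from minute 0 to minute 50.
After stock (finishes minute 50, plus 10-minute gap → minute 60), sauce base can start at minute 60 and finishes at minute 70.

Working backward from the deadline:
Plating setup must finish by minute 245; it takes 23 minutes, so it must start by 245 − 23 = minute 222.
Starch cooking has to be done before plating setup (must start by minute 222, minus 30-minute gap → minute 192). That means finishing by minute 192, i.e. starting by 192 − 55 = minute 137.
Since starch cooking (must start by minute 137) depends on it, the braise must finish by minute 137. Backing off its 40-minute duration gives a latest start of minute 97.
Sauce base has several dependents: the braise (must start by minute 97); starch cooking (must start by minute 137); plating setup (must start by minute 222). The earliest of those limits is minute 97, so sauce base must start by 97 − 10 = minute 87.
So sauce base can start as early as minute 60 and as late as minute 87, giving 87 − 60 = 27 minutes of slack.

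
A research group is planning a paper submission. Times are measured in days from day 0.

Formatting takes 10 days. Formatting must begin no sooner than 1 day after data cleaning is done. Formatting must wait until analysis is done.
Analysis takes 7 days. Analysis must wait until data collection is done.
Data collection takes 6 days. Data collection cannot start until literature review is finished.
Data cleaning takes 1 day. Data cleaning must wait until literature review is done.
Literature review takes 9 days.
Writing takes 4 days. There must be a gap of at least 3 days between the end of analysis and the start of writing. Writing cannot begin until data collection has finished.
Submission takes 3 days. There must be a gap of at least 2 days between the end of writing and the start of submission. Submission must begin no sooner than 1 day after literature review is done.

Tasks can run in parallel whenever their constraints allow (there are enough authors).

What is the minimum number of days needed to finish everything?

Literature review has no prerequisites, so it starts at day 0 and finishes at day 9.
After literature review (finishes day 9), data cleaning can start at day 9 and finishes at day 10.
After literature review (finishes day 9), data collection can start at day 9 and finishes at day 15.
Analysis waits on data collection (finishes day 15), so it starts at day 15 and finishes at 15 + 7 = day 22.
Formatting needs all of data cleaning (finishes day 10, plus 1-day gap → day 11); analysis (finishes day 22). That puts its earliest start at day 22; it finishes at 22 + 10 = day 32.
Writing needs all of analysis (finishes day 22, plus 3-day gap → day 25); data collection (finishes day 15). That puts its earliest start at day 25; it finishes at 25 + 4 = day 29.
Submission has to wait for writing (finishes day 29, plus 2-day gap → day 31); literature review (finishes day 9, plus 1-day gap → day 10). The latest of these is day 31, so submission runs day 31 to 31 + 3 = day 34.
All tasks are finished once the last one completes. Finish times: Literature review at 9, Data collection at 15, Data cleaning at 10, Analysis at 22, Writing at 29, Formatting at 32, Submission at 34. The latest is day 34.

34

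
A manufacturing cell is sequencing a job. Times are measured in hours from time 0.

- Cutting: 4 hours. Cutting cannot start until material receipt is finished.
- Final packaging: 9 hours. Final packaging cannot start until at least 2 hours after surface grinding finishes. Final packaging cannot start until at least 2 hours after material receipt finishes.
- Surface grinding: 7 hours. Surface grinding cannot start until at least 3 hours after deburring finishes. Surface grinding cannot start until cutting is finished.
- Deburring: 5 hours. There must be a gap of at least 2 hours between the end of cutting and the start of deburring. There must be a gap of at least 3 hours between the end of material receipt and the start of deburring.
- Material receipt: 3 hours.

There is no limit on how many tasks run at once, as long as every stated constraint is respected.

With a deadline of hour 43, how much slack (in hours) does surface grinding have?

Nothing blocks material receipt, so it runs from hour 0 to hour 3.
Cutting waits on material receipt (finishes hour 3), so it starts at hour 3 and finishes at 3 + 4 = hour 7.
For deburring: cutting (finishes hour 7, plus 2-hour gap → hour 9); material receipt (finishes hour 3, plus 3-hour gap → hour 6). Taking the maximum gives a start of hour 9, and it finishes at 9 + 5 = hour 14.
Surface grinding needs all of deburring (finishes hour 14, plus 3-hour gap → hour 17); cutting (finishes hour 7). That puts its earliest start at hour 17; it finishes at 17 + 7 = hour 24.

Working backward from the deadline:
Nothing follows final packaging; the deadline of hour 43 is its only limit. It must start by 43 − 9 = hour 34.
Since final packaging (must start by hour 34, minus 2-hour gap → hour 32) depends on it, surface grinding must finish by hour 32. Backing off its 7-hour duration gives a latest start of hour 25.
So surface grinding can start as early as hour 17 and as late as hour 25, giving 25 − 17 = 8 hours of slack.

8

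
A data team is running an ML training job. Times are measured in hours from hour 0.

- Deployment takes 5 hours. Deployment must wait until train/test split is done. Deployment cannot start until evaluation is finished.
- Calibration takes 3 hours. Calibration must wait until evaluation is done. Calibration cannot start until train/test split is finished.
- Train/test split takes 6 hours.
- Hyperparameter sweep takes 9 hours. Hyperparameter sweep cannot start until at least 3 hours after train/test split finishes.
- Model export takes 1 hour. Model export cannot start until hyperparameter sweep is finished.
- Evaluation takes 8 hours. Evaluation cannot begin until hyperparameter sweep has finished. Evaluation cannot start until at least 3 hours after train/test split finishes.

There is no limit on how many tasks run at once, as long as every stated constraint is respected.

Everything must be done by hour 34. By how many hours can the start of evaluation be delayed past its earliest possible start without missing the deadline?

3

Nothing blocks train/test split, so it runs from hour 0 to hour 6.
After train/test split (finishes hour 6, plus 3-hour gap → hour 9), hyperparameter sweep can start at hour 9 and finishes at hour 18.
Evaluation has to wait for hyperparameter sweep (finishes hour 18); train/test split (finishes hour 6, plus 3-hour gap → hour 9). The latest of these is hour 18, so evaluation runs hour 18 to 18 + 8 = hour 26.

Working backward from the deadline:
Calibration has no dependents, so it just needs to finish by hour 34. Starting by 34 − 3 = hour 31 achieves that.
Deployment has no dependents, so it just needs to finish by hour 34. Starting by 34 − 5 = hour 29 achieves that.
Evaluation must finish in time for calibration (must start by hour 31); deployment (must start by hour 29). The tightest is hour 29, so evaluation must start by 29 − 8 = hour 21.
So evaluation can start as early as hour 18 and as late as hour 21, giving 21 − 18 = 3 hours of slack.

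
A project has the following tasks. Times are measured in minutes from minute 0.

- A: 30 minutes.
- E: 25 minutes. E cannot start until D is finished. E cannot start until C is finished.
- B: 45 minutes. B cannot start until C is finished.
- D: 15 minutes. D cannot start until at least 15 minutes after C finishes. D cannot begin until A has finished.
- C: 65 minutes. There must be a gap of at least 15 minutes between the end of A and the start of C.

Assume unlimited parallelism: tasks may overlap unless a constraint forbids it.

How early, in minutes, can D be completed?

A has no prerequisites, so it starts at minute 0 and finishes at minute 30.
C cannot begin until A (finishes minute 30, plus 15-minute gap → minute 45). It runs from minute 45 to 45 + 65 = minute 110.
For D: C (finishes minute 110, plus 15-minute gap → minute 125); A (finishes minute 30). Taking the maximum gives a start of minute 125, and it finishes at 125 + 15 = minute 140.

140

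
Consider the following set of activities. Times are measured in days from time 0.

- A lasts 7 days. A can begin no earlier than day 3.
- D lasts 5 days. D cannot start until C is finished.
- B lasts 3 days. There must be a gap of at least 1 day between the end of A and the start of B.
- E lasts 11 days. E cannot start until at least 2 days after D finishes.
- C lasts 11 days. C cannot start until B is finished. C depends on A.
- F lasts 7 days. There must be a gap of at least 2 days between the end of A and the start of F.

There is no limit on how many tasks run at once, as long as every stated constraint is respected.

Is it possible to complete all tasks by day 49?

A waits on its own release at day 3, so it starts at day 3 and finishes at 3 + 7 = day 10.
After A (finishes day 10, plus 2-day gap → day 12), F can start at day 12 and finishes at day 19.
After A (finishes day 10, plus 1-day gap → day 11), B can start at day 11 and finishes at day 14.
For C: B (finishes day 14); A (finishes day 10). Taking the maximum gives a start of day 14, and it finishes at 14 + 11 = day 25.
D waits on C (finishes day 25), so it starts at day 25 and finishes at 25 + 5 = day 30.
E waits on D (finishes day 30, plus 2-day gap → day 32), so it starts at day 32 and finishes at 32 + 11 = day 43.
Every task is finished by day 43, which is no later than the deadline of 49, so the schedule is feasible.

Yes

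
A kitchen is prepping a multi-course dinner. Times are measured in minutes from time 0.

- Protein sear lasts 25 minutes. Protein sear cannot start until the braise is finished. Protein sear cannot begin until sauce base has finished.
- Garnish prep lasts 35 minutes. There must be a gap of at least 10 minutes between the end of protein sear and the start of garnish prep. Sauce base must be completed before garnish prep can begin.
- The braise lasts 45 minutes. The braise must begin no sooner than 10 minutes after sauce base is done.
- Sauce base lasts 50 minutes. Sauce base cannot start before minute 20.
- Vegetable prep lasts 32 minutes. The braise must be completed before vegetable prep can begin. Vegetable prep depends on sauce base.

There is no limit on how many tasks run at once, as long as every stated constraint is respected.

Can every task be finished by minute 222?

Yes

After its own release at minute 20, sauce base can start at minute 20 and finishes at minute 70.
The braise cannot begin until sauce base (finishes minute 70, plus 10-minute gap → minute 80). It runs from minute 80 to 80 + 45 = minute 125.
Vegetable prep cannot start until the braise (finishes minute 125); sauce base (finishes minute 70). The controlling bound is minute 125, so vegetable prep finishes at 125 + 32 = minute 157.
Protein sear has to wait for the braise (finishes minute 125); sauce base (finishes minute 70). The latest of these is minute 125, so protein sear runs minute 125 to 125 + 25 = minute 150.
Garnish prep has to wait for protein sear (finishes minute 150, plus 10-minute gap → minute 160); sauce base (finishes minute 70). The latest of these is minute 160, so garnish prep runs minute 160 to 160 + 35 = minute 195.
Every task is finished by minute 195, which is no later than the deadline of 222, so the schedule is feasible.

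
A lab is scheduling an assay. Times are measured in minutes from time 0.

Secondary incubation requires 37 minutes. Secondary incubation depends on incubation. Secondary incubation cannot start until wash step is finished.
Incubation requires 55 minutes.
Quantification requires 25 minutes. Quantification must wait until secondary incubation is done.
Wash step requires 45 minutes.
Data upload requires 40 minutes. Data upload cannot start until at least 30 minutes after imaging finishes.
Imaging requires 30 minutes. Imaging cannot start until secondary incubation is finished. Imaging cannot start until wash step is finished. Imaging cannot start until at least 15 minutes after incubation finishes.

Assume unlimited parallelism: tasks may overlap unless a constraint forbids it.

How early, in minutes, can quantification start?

Nothing blocks wash step, so it runs from minute 0 to minute 45.
Nothing blocks incubation, so it runs from minute 0 to minute 55.
Secondary incubation needs all of incubation (finishes minute 55); wash step (finishes minute 45). That puts its earliest start at minute 55; it finishes at 55 + 37 = minute 92.
Quantification waits on secondary incubation (finishes minute 92), so the earliest it can start is minute 92.

92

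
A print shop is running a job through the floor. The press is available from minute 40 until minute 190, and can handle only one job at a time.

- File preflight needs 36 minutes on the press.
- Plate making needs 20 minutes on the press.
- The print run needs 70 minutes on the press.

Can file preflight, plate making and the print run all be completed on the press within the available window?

Yes

The press window is 190 − 40 = 150 minutes.
Running back to back, the jobs need 36 + 20 + 70 = 126 minutes on the press.
Since 126 ≤ 150, they fit within the window.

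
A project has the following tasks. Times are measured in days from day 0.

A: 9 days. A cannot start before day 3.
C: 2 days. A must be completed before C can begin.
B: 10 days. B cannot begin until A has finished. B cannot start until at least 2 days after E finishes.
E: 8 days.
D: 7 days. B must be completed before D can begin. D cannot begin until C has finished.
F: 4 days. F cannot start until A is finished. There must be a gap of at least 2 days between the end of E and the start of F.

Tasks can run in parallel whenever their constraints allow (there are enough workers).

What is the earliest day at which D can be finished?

29

Nothing blocks E, so it runs from day 0 to day 8.
A cannot begin until its own release at day 3. It runs from day 3 to 3 + 9 = day 12.
C waits on A (finishes day 12), so it starts at day 12 and finishes at 12 + 2 = day 14.
For B: A (finishes day 12); E (finishes day 8, plus 2-day gap → day 10). Taking the maximum gives a start of day 12, and it finishes at 12 + 10 = day 22.
D cannot start until B (finishes day 22); C (finishes day 14). The controlling bound is day 22, so D finishes at 22 + 7 = day 29.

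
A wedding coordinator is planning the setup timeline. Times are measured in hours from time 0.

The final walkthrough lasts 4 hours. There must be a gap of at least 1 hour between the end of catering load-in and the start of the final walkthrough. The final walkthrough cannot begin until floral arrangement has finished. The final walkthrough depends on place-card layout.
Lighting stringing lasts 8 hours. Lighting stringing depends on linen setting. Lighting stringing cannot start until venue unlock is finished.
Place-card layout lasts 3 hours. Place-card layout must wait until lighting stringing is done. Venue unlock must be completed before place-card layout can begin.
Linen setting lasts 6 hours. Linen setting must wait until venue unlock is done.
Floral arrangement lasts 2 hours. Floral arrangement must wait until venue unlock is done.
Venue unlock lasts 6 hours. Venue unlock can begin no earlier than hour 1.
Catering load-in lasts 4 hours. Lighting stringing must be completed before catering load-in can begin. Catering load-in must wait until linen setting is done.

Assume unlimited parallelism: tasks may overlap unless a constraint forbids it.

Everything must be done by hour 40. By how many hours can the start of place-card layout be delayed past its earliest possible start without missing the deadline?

12

Venue unlock waits on its own release at hour 1, so it starts at hour 1 and finishes at 1 + 6 = hour 7.
Linen setting waits on venue unlock (finishes hour 7), so it starts at hour 7 and finishes at 7 + 6 = hour 13.
Lighting stringing cannot start until linen setting (finishes hour 13); venue unlock (finishes hour 7). The controlling bound is hour 13, so lighting stringing finishes at 13 + 8 = hour 21.
Place-card layout cannot start until lighting stringing (finishes hour 21); venue unlock (finishes hour 7). The controlling bound is hour 21, so place-card layout finishes at 21 + 3 = hour 24.

Working backward from the deadline:
The final walkthrough must finish by hour 40; it takes 4 hours, so it must start by 40 − 4 = hour 36.
Place-card layout has to be done before the final walkthrough (must start by hour 36). That means finishing by hour 36, i.e. starting by 36 − 3 = hour 33.
So place-card layout can start as early as hour 21 and as late as hour 33, giving 33 − 21 = 12 hours of slack.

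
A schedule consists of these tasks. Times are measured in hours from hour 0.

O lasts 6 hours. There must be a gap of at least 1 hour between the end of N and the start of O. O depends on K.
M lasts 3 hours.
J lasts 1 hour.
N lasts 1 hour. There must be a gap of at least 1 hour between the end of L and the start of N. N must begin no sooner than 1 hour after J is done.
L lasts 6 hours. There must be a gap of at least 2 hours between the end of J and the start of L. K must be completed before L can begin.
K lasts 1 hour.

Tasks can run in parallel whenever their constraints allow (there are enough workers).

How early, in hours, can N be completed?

11

K can start immediately at hour 0; it finishes at hour 1.
J can start immediately at hour 0; it finishes at hour 1.
L cannot start until J (finishes hour 1, plus 2-hour gap → hour 3); K (finishes hour 1). The controlling bound is hour 3, so L finishes at 3 + 6 = hour 9.
N needs all of L (finishes hour 9, plus 1-hour gap → hour 10); J (finishes hour 1, plus 1-hour gap → hour 2). That puts its earliest start at hour 10; it finishes at 10 + 1 = hour 11.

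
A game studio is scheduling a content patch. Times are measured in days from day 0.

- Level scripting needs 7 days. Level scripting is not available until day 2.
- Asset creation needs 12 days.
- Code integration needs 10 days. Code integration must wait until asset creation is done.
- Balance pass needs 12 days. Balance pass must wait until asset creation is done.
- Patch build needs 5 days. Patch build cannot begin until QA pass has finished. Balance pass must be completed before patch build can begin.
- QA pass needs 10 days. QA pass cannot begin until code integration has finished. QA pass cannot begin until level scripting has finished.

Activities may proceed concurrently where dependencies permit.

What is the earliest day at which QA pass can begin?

After its own release at day 2, level scripting can start at day 2 and finishes at day 9.
Nothing blocks asset creation, so it runs from day 0 to day 12.
Code integration cannot begin until asset creation (finishes day 12). It runs from day 12 to 12 + 10 = day 22.
QA pass waits on code integration (finishes day 22); level scripting (finishes day 9). The latest of these is day 22, which is the earliest QA pass can start.

22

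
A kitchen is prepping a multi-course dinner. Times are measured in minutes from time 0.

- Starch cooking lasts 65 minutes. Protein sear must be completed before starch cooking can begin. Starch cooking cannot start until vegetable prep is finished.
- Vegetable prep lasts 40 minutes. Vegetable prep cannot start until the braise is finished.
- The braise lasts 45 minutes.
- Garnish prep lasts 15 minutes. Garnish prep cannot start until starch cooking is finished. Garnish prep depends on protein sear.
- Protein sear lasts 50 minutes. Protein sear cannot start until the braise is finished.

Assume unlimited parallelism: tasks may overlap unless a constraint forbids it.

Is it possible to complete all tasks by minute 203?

Yes

The braise has no prerequisites, so it starts at minute 0 and finishes at minute 45.
After the braise (finishes minute 45), vegetable prep can start at minute 45 and finishes at minute 85.
Protein sear waits on the braise (finishes minute 45), so it starts at minute 45 and finishes at 45 + 50 = minute 95.
For starch cooking: protein sear (finishes minute 95); vegetable prep (finishes minute 85). Taking the maximum gives a start of minute 95, and it finishes at 95 + 65 = minute 160.
Garnish prep needs all of starch cooking (finishes minute 160); protein sear (finishes minute 95). That puts its earliest start at minute 160; it finishes at 160 + 15 = minute 175.
Every task is finished by minute 175, which is no later than the deadline of 203, so the schedule is feasible.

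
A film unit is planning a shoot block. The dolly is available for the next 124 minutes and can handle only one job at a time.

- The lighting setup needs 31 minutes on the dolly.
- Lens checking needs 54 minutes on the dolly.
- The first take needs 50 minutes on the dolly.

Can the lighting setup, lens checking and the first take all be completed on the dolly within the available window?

Running back to back, the jobs need 31 + 54 + 50 = 135 minutes on the dolly.
Since 135 > 124, they cannot all fit.

No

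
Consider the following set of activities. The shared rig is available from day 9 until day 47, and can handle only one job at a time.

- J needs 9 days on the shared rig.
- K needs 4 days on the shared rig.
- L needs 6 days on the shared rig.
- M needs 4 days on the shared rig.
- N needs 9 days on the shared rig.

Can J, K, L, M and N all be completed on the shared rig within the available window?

Yes

The shared rig window is 47 − 9 = 38 days.
Running back to back, the jobs need 9 + 4 + 6 + 4 + 9 = 32 days on the shared rig.
Since 32 ≤ 38, they fit within the window.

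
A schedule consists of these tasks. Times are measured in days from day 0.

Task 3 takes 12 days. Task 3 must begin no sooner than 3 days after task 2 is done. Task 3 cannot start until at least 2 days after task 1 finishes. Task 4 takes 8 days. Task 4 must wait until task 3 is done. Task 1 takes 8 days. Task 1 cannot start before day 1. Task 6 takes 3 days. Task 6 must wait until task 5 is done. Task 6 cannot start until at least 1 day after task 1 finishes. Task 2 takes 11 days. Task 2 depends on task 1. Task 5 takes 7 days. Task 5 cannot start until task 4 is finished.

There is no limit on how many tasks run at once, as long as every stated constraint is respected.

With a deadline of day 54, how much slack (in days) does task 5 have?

Task 1 cannot begin until its own release at day 1. It runs from day 1 to 1 + 8 = day 9.
Task 2 cannot begin until task 1 (finishes day 9). It runs from day 9 to 9 + 11 = day 20.
Task 3 has to wait for task 2 (finishes day 20, plus 3-day gap → day 23); task 1 (finishes day 9, plus 2-day gap → day 11). The latest of these is day 23, so task 3 runs day 23 to 23 + 12 = day 35.
Task 4 cannot begin until task 3 (finishes day 35). It runs from day 35 to 35 + 8 = day 43.
Task 5 cannot begin until task 4 (finishes day 43). It runs from day 43 to 43 + 7 = day 50.

Working backward from the deadline:
Nothing follows task 6; the deadline of day 54 is its only limit. It must start by 54 − 3 = day 51.
Since task 6 (must start by day 51) depends on it, task 5 must finish by day 51. Backing off its 7-day duration gives a latest start of day 44.
So task 5 can start as early as day 43 and as late as day 44, giving 44 − 43 = 1 day of slack.

1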